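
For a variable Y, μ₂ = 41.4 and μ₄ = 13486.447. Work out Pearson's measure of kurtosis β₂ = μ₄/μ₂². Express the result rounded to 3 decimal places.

μ₂² = 41.4² = 1713.96000
μ₄/μ₂² = 13486.447 / 1713.96000 = 7.86859
β₂ ≈ 7.869

7.869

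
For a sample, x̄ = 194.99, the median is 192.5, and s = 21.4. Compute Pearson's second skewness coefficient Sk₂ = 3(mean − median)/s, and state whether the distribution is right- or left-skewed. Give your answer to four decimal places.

0.3491, right-skewed

Sk₂ = 3(194.99 − 192.5) / 21.4 = 3 × 2.4900 / 21.4
    = 7.4700 / 21.4 ≈ 0.3491
Sk₂ > 0 ⇒ mean > median ⇒ right-skewed (positive skew).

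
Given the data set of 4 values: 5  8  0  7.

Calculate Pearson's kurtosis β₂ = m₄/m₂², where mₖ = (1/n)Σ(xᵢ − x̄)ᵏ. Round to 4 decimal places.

x̄ = 5.0000
Σ(xᵢ − x̄)² = 38.0000 ⇒ m₂ = 9.50000
Σ(xᵢ − x̄)⁴ = 722.0000 ⇒ m₄ = 180.50000
m₂² = 90.25000
β₂ = m₄/m₂² = 180.50000 / 90.25000 ≈ 2.0000

2.0000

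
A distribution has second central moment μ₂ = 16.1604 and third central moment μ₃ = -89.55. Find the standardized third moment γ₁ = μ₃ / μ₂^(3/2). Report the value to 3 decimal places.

-1.378

σ = √μ₂ = √16.1604 = 4.02000
σ³ = μ₂^(3/2) = 64.96481
γ₁ = μ₃/σ³ = -89.55 / 64.96481 ≈ -1.378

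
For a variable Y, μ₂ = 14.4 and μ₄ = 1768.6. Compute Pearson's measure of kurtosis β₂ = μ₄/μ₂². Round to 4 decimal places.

8.5291

μ₂² = 14.4² = 207.36000
μ₄/μ₂² = 1768.6 / 207.36000 = 8.52913
β₂ ≈ 8.5291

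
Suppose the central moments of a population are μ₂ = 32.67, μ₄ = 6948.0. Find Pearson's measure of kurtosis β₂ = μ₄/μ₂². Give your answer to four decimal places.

6.5097

μ₂² = 32.67² = 1067.32890
μ₄/μ₂² = 6948.0 / 1067.32890 = 6.50971
β₂ ≈ 6.5097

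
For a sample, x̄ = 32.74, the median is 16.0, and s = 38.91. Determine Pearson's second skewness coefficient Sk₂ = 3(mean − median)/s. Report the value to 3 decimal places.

1.291

Sk₂ = 3(32.74 − 16.0) / 38.91 = 3 × 16.7400 / 38.91
    = 50.2200 / 38.91 ≈ 1.291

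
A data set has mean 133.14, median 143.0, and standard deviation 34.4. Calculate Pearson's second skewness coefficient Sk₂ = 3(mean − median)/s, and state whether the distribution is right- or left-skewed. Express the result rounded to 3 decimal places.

-0.860, left-skewed

Sk₂ = 3(133.14 − 143.0) / 34.4 = 3 × -9.8600 / 34.4
    = -29.5800 / 34.4 ≈ -0.860
Sk₂ < 0 ⇒ mean < median ⇒ left-skewed (negative skew).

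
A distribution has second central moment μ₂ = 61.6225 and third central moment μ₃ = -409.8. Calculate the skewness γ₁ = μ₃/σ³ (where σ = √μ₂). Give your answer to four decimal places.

σ = √μ₂ = √61.6225 = 7.85000
σ³ = μ₂^(3/2) = 483.73663
γ₁ = μ₃/σ³ = -409.8 / 483.73663 ≈ -0.8472

-0.8472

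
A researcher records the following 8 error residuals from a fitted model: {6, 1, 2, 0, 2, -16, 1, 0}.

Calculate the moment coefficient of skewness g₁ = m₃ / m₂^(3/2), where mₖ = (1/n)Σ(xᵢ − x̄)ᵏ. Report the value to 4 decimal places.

x̄ = (6 + 1 + 2 + 0 + 2 - 16 + 1 + 0) / 8 = -0.5000
deviations (xᵢ − x̄): 6.5000, 1.5000, 2.5000, 0.5000, 2.5000, -15.5000, 1.5000, 0.5000
Σ(xᵢ − x̄)² = 300.0000 ⇒ m₂ = 300.0000/8 = 37.50000
Σ(xᵢ − x̄)³ = -3411.0000 ⇒ m₃ = -3411.0000/8 = -426.37500
m₂^(3/2) = 37.50000^(1.5) = 229.63966
g₁ = m₃ / m₂^(3/2) = -426.37500 / 229.63966 ≈ -1.8567

-1.8567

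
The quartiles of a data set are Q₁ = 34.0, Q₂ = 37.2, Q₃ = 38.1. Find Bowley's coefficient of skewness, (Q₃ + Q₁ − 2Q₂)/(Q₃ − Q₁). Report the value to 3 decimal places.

-0.561

numerator: Q₃ + Q₁ − 2Q₂ = 38.1 + 34.0 − 2×37.2 = -2.3000
denominator: Q₃ − Q₁ = 38.1 − 34.0 = 4.1000
Bowley skewness = -2.3000 / 4.1000 ≈ -0.561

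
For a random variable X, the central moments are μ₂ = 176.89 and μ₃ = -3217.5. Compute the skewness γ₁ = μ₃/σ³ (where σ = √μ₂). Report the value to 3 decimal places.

σ = √μ₂ = √176.89 = 13.30000
σ³ = μ₂^(3/2) = 2352.63700
γ₁ = μ₃/σ³ = -3217.5 / 2352.63700 ≈ -1.368

-1.368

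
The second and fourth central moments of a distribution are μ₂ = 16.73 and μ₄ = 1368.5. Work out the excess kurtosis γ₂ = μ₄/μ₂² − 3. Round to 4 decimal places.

μ₂² = 16.73² = 279.89290
μ₄/μ₂² = 1368.5 / 279.89290 = 4.88937
γ₂ = 4.88937 − 3 ≈ 1.8894

1.8894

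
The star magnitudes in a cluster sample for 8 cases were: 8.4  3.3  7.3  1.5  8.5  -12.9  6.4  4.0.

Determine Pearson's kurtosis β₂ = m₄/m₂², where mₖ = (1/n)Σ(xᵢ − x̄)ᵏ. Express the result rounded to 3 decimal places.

4.766

x̄ = 3.3125
Σ(xᵢ − x̄)² = 344.8287 ⇒ m₂ = 43.10359
Σ(xᵢ − x̄)⁴ = 70836.3467 ⇒ m₄ = 8854.54334
m₂² = 1857.91979
β₂ = m₄/m₂² = 8854.54334 / 1857.91979 ≈ 4.766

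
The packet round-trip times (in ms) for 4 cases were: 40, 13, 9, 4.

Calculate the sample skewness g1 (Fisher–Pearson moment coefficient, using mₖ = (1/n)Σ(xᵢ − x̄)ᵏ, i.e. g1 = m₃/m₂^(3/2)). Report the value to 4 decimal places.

0.9751

x̄ = (40 + 13 + 9 + 4) / 4 = 16.5000
deviations (xᵢ − x̄): 23.5000, -3.5000, -7.5000, -12.5000
Σ(xᵢ − x̄)² = 777.0000 ⇒ m₂ = 777.0000/4 = 194.25000
Σ(xᵢ − x̄)³ = 10560.0000 ⇒ m₃ = 10560.0000/4 = 2640.00000
m₂^(3/2) = 194.25000^(1.5) = 2707.33215
g1 = m₃ / m₂^(3/2) = 2640.00000 / 2707.33215 ≈ 0.9751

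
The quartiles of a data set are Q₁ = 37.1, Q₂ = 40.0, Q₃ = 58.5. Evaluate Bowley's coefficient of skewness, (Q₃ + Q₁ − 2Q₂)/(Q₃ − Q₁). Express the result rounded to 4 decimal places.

0.7290

numerator: Q₃ + Q₁ − 2Q₂ = 58.5 + 37.1 − 2×40.0 = 15.6000
denominator: Q₃ − Q₁ = 58.5 − 37.1 = 21.4000
Bowley skewness = 15.6000 / 21.4000 ≈ 0.7290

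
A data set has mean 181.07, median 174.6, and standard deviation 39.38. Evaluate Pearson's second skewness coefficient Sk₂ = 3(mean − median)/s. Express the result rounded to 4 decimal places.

Sk₂ = 3(181.07 − 174.6) / 39.38 = 3 × 6.4700 / 39.38
    = 19.4100 / 39.38 ≈ 0.4929

0.4929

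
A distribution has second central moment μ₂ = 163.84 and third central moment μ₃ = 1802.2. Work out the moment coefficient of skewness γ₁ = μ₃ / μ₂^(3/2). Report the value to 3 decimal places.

σ = √μ₂ = √163.84 = 12.80000
σ³ = μ₂^(3/2) = 2097.15200
γ₁ = μ₃/σ³ = 1802.2 / 2097.15200 ≈ 0.859

0.859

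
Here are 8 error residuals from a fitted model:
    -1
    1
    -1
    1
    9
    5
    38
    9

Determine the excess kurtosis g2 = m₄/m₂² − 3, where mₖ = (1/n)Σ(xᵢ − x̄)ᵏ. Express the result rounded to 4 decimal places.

2.0635

x̄ = 7.6250
Σ(xᵢ − x̄)² = 1169.8750 ⇒ m₂ = 146.23438
Σ(xᵢ − x̄)⁴ = 866241.0566 ⇒ m₄ = 108280.13208
m₂² = 21384.49243
g2 = m₄/m₂² − 3 = 5.06349 − 3 ≈ 2.0635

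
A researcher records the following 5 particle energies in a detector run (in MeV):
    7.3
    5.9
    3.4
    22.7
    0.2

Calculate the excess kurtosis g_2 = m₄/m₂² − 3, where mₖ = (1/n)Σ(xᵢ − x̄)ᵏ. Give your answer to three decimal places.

-0.171

x̄ = 7.9000
Σ(xᵢ − x̄)² = 302.9400 ⇒ m₂ = 60.58800
Σ(xᵢ − x̄)⁴ = 51920.0178 ⇒ m₄ = 10384.00356
m₂² = 3670.90574
g_2 = m₄/m₂² − 3 = 2.82873 − 3 ≈ -0.171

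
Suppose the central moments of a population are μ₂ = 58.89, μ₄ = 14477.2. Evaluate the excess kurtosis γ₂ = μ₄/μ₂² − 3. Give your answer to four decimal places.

μ₂² = 58.89² = 3468.03210
μ₄/μ₂² = 14477.2 / 3468.03210 = 4.17447
γ₂ = 4.17447 − 3 ≈ 1.1745

1.1745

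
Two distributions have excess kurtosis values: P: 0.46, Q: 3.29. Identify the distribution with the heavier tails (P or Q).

Higher excess kurtosis ⇒ heavier tails relative to the normal distribution.
0.46 vs 3.29: the larger is 3.29, so Q has heavier tails.

Q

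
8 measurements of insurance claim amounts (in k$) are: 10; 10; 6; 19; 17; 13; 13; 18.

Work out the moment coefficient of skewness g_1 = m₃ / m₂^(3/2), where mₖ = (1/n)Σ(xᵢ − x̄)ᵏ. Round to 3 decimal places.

-0.164

x̄ = (10 + 10 + 6 + 19 + 17 + 13 + 13 + 18) / 8 = 13.2500
deviations (xᵢ − x̄): -3.2500, -3.2500, -7.2500, 5.7500, 3.7500, -0.2500, -0.2500, 4.7500
Σ(xᵢ − x̄)² = 143.5000 ⇒ m₂ = 143.5000/8 = 17.93750
Σ(xᵢ − x̄)³ = -99.7500 ⇒ m₃ = -99.7500/8 = -12.46875
m₂^(3/2) = 17.93750^(1.5) = 75.97013
g_1 = m₃ / m₂^(3/2) = -12.46875 / 75.97013 ≈ -0.164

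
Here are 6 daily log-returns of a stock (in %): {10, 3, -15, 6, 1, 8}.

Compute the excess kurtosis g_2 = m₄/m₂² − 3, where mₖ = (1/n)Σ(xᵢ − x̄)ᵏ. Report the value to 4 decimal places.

0.3346

x̄ = 2.1667
Σ(xᵢ − x̄)² = 406.8333 ⇒ m₂ = 67.80556
Σ(xᵢ − x̄)⁴ = 91986.1528 ⇒ m₄ = 15331.02546
m₂² = 4597.59336
g_2 = m₄/m₂² − 3 = 3.33458 − 3 ≈ 0.3346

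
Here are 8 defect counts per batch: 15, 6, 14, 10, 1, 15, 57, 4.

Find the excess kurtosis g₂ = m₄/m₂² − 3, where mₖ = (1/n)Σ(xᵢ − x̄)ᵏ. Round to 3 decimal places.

2.189

x̄ = 15.2500
Σ(xᵢ − x̄)² = 2187.5000 ⇒ m₂ = 273.43750
Σ(xᵢ − x̄)⁴ = 3103602.4063 ⇒ m₄ = 387950.30078
m₂² = 74768.06641
g₂ = m₄/m₂² − 3 = 5.18872 − 3 ≈ 2.189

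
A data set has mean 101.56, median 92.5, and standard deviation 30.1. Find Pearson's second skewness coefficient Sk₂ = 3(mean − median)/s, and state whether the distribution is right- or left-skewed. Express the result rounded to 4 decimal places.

Sk₂ = 3(101.56 − 92.5) / 30.1 = 3 × 9.0600 / 30.1
    = 27.1800 / 30.1 ≈ 0.9030
Sk₂ > 0 ⇒ mean > median ⇒ right-skewed (positive skew).

0.9030, right-skewed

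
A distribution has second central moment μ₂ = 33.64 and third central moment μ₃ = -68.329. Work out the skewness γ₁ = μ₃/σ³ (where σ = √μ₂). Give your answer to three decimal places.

-0.350

σ = √μ₂ = √33.64 = 5.80000
σ³ = μ₂^(3/2) = 195.11200
γ₁ = μ₃/σ³ = -68.329 / 195.11200 ≈ -0.350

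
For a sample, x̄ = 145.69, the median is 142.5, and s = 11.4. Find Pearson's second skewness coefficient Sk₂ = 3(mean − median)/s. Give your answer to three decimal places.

Sk₂ = 3(145.69 − 142.5) / 11.4 = 3 × 3.1900 / 11.4
    = 9.5700 / 11.4 ≈ 0.839

0.839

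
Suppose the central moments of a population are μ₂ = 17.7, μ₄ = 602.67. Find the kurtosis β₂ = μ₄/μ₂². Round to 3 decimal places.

μ₂² = 17.7² = 313.29000
μ₄/μ₂² = 602.67 / 313.29000 = 1.92368
β₂ ≈ 1.924

1.924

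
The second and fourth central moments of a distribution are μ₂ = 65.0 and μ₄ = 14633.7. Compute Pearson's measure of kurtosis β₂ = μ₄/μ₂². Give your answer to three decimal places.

3.464

μ₂² = 65.0² = 4225.00000
μ₄/μ₂² = 14633.7 / 4225.00000 = 3.46360
β₂ ≈ 3.464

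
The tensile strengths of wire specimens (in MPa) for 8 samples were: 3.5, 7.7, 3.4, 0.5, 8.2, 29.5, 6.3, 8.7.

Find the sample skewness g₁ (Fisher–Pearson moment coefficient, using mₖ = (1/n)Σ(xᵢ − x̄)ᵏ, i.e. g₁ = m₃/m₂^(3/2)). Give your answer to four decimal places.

x̄ = (3.5 + 7.7 + 3.4 + 0.5 + 8.2 + 29.5 + 6.3 + 8.7) / 8 = 8.4750
deviations (xᵢ − x̄): -4.9750, -0.7750, -5.0750, -7.9750, -0.2750, 21.0250, -2.1750, 0.2250
Σ(xᵢ − x̄)² = 561.6150 ⇒ m₂ = 561.6150/8 = 70.20187
Σ(xᵢ − x̄)³ = 8522.2912 ⇒ m₃ = 8522.2912/8 = 1065.28641
m₂^(3/2) = 70.20187^(1.5) = 588.19736
g₁ = m₃ / m₂^(3/2) = 1065.28641 / 588.19736 ≈ 1.8111

1.8111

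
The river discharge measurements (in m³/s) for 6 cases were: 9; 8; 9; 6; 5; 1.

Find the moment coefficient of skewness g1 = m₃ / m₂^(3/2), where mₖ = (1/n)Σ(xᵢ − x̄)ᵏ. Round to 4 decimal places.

-0.8391

x̄ = (9 + 8 + 9 + 6 + 5 + 1) / 6 = 6.3333
deviations (xᵢ − x̄): 2.6667, 1.6667, 2.6667, -0.3333, -1.3333, -5.3333
Σ(xᵢ − x̄)² = 47.3333 ⇒ m₂ = 47.3333/6 = 7.88889
Σ(xᵢ − x̄)³ = -111.5556 ⇒ m₃ = -111.5556/6 = -18.59259
m₂^(3/2) = 7.88889^(1.5) = 22.15765
g1 = m₃ / m₂^(3/2) = -18.59259 / 22.15765 ≈ -0.8391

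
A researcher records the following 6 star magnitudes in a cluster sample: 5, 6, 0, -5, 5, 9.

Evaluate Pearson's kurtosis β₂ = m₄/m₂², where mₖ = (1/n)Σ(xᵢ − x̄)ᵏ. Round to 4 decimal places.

x̄ = 3.3333
Σ(xᵢ − x̄)² = 125.3333 ⇒ m₂ = 20.88889
Σ(xᵢ − x̄)⁴ = 6043.1111 ⇒ m₄ = 1007.18519
m₂² = 436.34568
β₂ = m₄/m₂² = 1007.18519 / 436.34568 ≈ 2.3082

2.3082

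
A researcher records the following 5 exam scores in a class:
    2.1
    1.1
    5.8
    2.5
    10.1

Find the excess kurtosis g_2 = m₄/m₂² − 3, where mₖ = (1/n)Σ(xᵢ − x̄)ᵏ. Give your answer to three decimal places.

-0.850

x̄ = 4.3200
Σ(xᵢ − x̄)² = 54.2080 ⇒ m₂ = 10.84160
Σ(xᵢ − x̄)⁴ = 1263.6839 ⇒ m₄ = 252.73678
m₂² = 117.54029
g_2 = m₄/m₂² − 3 = 2.15021 − 3 ≈ -0.850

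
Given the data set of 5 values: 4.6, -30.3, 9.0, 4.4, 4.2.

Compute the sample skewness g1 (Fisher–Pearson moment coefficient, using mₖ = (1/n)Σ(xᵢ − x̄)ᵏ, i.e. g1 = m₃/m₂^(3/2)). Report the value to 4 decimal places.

-1.4406

x̄ = (4.6 - 30.3 + 9.0 + 4.4 + 4.2) / 5 = -1.6200
deviations (xᵢ − x̄): 6.2200, -28.6800, 10.6200, 6.0200, 5.8200
Σ(xᵢ − x̄)² = 1044.1280 ⇒ m₂ = 1044.1280/5 = 208.82560
Σ(xᵢ − x̄)³ = -21736.7993 ⇒ m₃ = -21736.7993/5 = -4347.35986
m₂^(3/2) = 208.82560^(1.5) = 3017.69683
g1 = m₃ / m₂^(3/2) = -4347.35986 / 3017.69683 ≈ -1.4406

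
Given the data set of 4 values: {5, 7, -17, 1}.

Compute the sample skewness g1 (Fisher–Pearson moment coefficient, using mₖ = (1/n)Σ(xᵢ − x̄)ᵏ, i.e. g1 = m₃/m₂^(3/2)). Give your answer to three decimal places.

x̄ = (5 + 7 - 17 + 1) / 4 = -1.0000
deviations (xᵢ − x̄): 6.0000, 8.0000, -16.0000, 2.0000
Σ(xᵢ − x̄)² = 360.0000 ⇒ m₂ = 360.0000/4 = 90.00000
Σ(xᵢ − x̄)³ = -3360.0000 ⇒ m₃ = -3360.0000/4 = -840.00000
m₂^(3/2) = 90.00000^(1.5) = 853.81497
g1 = m₃ / m₂^(3/2) = -840.00000 / 853.81497 ≈ -0.984

-0.984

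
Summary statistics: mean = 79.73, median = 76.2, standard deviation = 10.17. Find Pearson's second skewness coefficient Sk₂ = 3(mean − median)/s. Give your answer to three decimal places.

1.041

Sk₂ = 3(79.73 − 76.2) / 10.17 = 3 × 3.5300 / 10.17
    = 10.5900 / 10.17 ≈ 1.041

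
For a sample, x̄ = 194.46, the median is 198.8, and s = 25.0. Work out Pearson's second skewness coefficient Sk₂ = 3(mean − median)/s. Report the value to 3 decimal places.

-0.521

Sk₂ = 3(194.46 − 198.8) / 25.0 = 3 × -4.3400 / 25.0
    = -13.0200 / 25.0 ≈ -0.521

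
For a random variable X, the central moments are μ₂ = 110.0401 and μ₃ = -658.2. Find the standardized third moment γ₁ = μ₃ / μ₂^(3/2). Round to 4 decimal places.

-0.5702

σ = √μ₂ = √110.0401 = 10.49000
σ³ = μ₂^(3/2) = 1154.32065
γ₁ = μ₃/σ³ = -658.2 / 1154.32065 ≈ -0.5702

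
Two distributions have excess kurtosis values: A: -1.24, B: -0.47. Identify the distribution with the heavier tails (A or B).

Higher excess kurtosis ⇒ heavier tails relative to the normal distribution.
-1.24 vs -0.47: the larger is -0.47, so B has heavier tails.

B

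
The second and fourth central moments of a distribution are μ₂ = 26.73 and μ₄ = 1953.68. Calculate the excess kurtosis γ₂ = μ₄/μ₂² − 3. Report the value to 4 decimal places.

-0.2656

μ₂² = 26.73² = 714.49290
μ₄/μ₂² = 1953.68 / 714.49290 = 2.73436
γ₂ = 2.73436 − 3 ≈ -0.2656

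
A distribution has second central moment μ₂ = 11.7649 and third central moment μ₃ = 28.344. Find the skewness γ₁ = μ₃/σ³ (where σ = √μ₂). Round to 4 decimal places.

0.7024

σ = √μ₂ = √11.7649 = 3.43000
σ³ = μ₂^(3/2) = 40.35361
γ₁ = μ₃/σ³ = 28.344 / 40.35361 ≈ 0.7024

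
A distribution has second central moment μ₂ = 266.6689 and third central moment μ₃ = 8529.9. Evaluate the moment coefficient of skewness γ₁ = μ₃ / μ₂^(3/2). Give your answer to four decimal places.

1.9588

σ = √μ₂ = √266.6689 = 16.33000
σ³ = μ₂^(3/2) = 4354.70314
γ₁ = μ₃/σ³ = 8529.9 / 4354.70314 ≈ 1.9588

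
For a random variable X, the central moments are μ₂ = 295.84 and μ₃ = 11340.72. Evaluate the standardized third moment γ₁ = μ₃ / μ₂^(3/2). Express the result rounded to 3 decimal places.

2.229

σ = √μ₂ = √295.84 = 17.20000
σ³ = μ₂^(3/2) = 5088.44800
γ₁ = μ₃/σ³ = 11340.72 / 5088.44800 ≈ 2.229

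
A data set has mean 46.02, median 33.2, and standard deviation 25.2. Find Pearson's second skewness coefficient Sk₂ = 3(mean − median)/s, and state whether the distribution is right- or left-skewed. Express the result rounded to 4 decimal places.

Sk₂ = 3(46.02 − 33.2) / 25.2 = 3 × 12.8200 / 25.2
    = 38.4600 / 25.2 ≈ 1.5262
Sk₂ > 0 ⇒ mean > median ⇒ right-skewed (positive skew).

1.5262, right-skewed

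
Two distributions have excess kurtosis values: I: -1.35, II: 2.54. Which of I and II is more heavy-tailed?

II

Higher excess kurtosis ⇒ heavier tails relative to the normal distribution.
-1.35 vs 2.54: the larger is 2.54, so II has heavier tails. (II is leptokurtic — heavier-than-normal tails; the other is platykurtic.)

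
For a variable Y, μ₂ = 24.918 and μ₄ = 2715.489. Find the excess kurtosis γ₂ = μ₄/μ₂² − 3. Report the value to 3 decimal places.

1.373

μ₂² = 24.918² = 620.90672
μ₄/μ₂² = 2715.489 / 620.90672 = 4.37343
γ₂ = 4.37343 − 3 ≈ 1.373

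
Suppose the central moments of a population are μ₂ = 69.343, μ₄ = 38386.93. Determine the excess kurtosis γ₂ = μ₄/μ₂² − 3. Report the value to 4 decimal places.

μ₂² = 69.343² = 4808.45165
μ₄/μ₂² = 38386.93 / 4808.45165 = 7.98322
γ₂ = 7.98322 − 3 ≈ 4.9832

4.9832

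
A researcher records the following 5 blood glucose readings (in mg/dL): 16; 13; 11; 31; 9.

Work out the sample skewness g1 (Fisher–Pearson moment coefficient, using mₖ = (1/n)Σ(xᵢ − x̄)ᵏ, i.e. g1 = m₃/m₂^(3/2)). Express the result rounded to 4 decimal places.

1.1914

x̄ = (16 + 13 + 11 + 31 + 9) / 5 = 16.0000
deviations (xᵢ − x̄): 0.0000, -3.0000, -5.0000, 15.0000, -7.0000
Σ(xᵢ − x̄)² = 308.0000 ⇒ m₂ = 308.0000/5 = 61.60000
Σ(xᵢ − x̄)³ = 2880.0000 ⇒ m₃ = 2880.0000/5 = 576.00000
m₂^(3/2) = 61.60000^(1.5) = 483.47171
g1 = m₃ / m₂^(3/2) = 576.00000 / 483.47171 ≈ 1.1914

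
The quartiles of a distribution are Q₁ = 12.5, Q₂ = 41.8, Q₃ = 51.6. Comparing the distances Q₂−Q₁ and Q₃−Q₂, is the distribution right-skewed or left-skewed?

Q₂ − Q₁ = 29.3;  Q₃ − Q₂ = 9.8
Q₂ − Q₁ > Q₃ − Q₂ ⇒ the lower half is more spread out ⇒ left-skewed.

left-skewed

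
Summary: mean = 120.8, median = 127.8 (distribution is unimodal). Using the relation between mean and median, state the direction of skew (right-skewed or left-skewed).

left-skewed

mean − median = 120.8 − 127.8 = -7.0
mean < median ⇒ the longer tail is on the left ⇒ left-skewed (negatively skewed).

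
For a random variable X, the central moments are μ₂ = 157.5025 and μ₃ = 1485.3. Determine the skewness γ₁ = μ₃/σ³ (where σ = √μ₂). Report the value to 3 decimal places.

0.751

σ = √μ₂ = √157.5025 = 12.55000
σ³ = μ₂^(3/2) = 1976.65638
γ₁ = μ₃/σ³ = 1485.3 / 1976.65638 ≈ 0.751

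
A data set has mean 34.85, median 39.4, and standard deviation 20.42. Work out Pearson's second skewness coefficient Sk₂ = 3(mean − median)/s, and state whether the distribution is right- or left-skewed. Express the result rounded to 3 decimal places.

-0.668, left-skewed

Sk₂ = 3(34.85 − 39.4) / 20.42 = 3 × -4.5500 / 20.42
    = -13.6500 / 20.42 ≈ -0.668
Sk₂ < 0 ⇒ mean < median ⇒ left-skewed (negative skew).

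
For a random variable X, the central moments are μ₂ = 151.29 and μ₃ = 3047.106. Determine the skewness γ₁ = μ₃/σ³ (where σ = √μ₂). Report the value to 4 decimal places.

1.6375

σ = √μ₂ = √151.29 = 12.30000
σ³ = μ₂^(3/2) = 1860.86700
γ₁ = μ₃/σ³ = 3047.106 / 1860.86700 ≈ 1.6375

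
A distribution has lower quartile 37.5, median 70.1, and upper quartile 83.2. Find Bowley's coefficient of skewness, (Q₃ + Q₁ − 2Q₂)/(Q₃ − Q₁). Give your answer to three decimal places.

numerator: Q₃ + Q₁ − 2Q₂ = 83.2 + 37.5 − 2×70.1 = -19.5000
denominator: Q₃ − Q₁ = 83.2 − 37.5 = 45.7000
Bowley skewness = -19.5000 / 45.7000 ≈ -0.427

-0.427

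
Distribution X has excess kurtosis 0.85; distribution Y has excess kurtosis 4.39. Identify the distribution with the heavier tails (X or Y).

Y

Higher excess kurtosis ⇒ heavier tails relative to the normal distribution.
0.85 vs 4.39: the larger is 4.39, so Y has heavier tails.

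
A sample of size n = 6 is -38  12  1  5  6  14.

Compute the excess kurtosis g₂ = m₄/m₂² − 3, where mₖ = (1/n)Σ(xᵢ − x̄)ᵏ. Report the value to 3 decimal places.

x̄ = 0.0000
Σ(xᵢ − x̄)² = 1846.0000 ⇒ m₂ = 307.66667
Σ(xᵢ − x̄)⁴ = 2146210.0000 ⇒ m₄ = 357701.66667
m₂² = 94658.77778
g₂ = m₄/m₂² − 3 = 3.77885 − 3 ≈ 0.779

0.779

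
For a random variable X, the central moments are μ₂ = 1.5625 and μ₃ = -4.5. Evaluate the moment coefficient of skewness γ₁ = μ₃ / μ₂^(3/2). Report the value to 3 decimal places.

σ = √μ₂ = √1.5625 = 1.25000
σ³ = μ₂^(3/2) = 1.95313
γ₁ = μ₃/σ³ = -4.5 / 1.95313 ≈ -2.304

-2.304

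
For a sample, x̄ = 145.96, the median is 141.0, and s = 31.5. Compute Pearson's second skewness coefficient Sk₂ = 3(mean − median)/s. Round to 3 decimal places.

0.472

Sk₂ = 3(145.96 − 141.0) / 31.5 = 3 × 4.9600 / 31.5
    = 14.8800 / 31.5 ≈ 0.472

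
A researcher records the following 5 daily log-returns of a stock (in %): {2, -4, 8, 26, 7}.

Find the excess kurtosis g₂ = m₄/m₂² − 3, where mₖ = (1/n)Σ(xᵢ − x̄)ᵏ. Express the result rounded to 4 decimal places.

x̄ = 7.8000
Σ(xᵢ − x̄)² = 504.8000 ⇒ m₂ = 100.96000
Σ(xᵢ − x̄)⁴ = 130239.7760 ⇒ m₄ = 26047.95520
m₂² = 10192.92160
g₂ = m₄/m₂² − 3 = 2.55549 − 3 ≈ -0.4445

-0.4445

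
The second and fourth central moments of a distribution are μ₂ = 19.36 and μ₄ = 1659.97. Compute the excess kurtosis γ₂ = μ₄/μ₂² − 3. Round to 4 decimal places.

1.4288

μ₂² = 19.36² = 374.80960
μ₄/μ₂² = 1659.97 / 374.80960 = 4.42884
γ₂ = 4.42884 − 3 ≈ 1.4288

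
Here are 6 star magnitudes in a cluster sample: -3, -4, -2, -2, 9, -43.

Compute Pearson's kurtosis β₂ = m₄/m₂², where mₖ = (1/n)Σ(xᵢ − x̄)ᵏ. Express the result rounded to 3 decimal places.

3.780

x̄ = -7.5000
Σ(xᵢ − x̄)² = 1625.5000 ⇒ m₂ = 270.91667
Σ(xᵢ − x̄)⁴ = 1664740.3750 ⇒ m₄ = 277456.72917
m₂² = 73395.84028
β₂ = m₄/m₂² = 277456.72917 / 73395.84028 ≈ 3.780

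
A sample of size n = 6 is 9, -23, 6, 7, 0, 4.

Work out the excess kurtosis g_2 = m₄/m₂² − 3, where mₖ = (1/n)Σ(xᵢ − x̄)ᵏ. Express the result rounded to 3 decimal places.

0.731

x̄ = 0.5000
Σ(xᵢ − x̄)² = 709.5000 ⇒ m₂ = 118.25000
Σ(xᵢ − x̄)⁴ = 313050.3750 ⇒ m₄ = 52175.06250
m₂² = 13983.06250
g_2 = m₄/m₂² − 3 = 3.73130 − 3 ≈ 0.731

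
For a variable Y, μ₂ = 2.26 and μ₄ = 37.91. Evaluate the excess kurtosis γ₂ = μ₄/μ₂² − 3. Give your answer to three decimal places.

4.422

μ₂² = 2.26² = 5.10760
μ₄/μ₂² = 37.91 / 5.10760 = 7.42227
γ₂ = 7.42227 − 3 ≈ 4.422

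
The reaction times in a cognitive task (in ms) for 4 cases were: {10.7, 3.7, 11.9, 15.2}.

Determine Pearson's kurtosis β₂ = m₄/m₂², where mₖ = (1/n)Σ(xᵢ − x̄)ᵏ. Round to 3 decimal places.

x̄ = 10.3750
Σ(xᵢ − x̄)² = 70.2675 ⇒ m₂ = 17.56688
Σ(xᵢ − x̄)⁴ = 2532.6109 ⇒ m₄ = 633.15273
m₂² = 308.59510
β₂ = m₄/m₂² = 633.15273 / 308.59510 ≈ 2.052

2.052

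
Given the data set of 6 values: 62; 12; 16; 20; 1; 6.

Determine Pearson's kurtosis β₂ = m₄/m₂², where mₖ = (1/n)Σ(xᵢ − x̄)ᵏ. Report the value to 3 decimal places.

x̄ = 19.5000
Σ(xᵢ − x̄)² = 2399.5000 ⇒ m₂ = 399.91667
Σ(xᵢ − x̄)⁴ = 3416203.3750 ⇒ m₄ = 569367.22917
m₂² = 159933.34028
β₂ = m₄/m₂² = 569367.22917 / 159933.34028 ≈ 3.560

3.560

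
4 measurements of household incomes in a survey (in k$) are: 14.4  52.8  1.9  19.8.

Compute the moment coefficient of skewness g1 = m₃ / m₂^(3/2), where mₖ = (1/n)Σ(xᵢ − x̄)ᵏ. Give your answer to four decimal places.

0.7399

x̄ = (14.4 + 52.8 + 1.9 + 19.8) / 4 = 22.2250
deviations (xᵢ − x̄): -7.8250, 30.5750, -20.3250, -2.4250
Σ(xᵢ − x̄)² = 1415.0475 ⇒ m₂ = 1415.0475/4 = 353.76188
Σ(xᵢ − x̄)³ = 19692.6844 ⇒ m₃ = 19692.6844/4 = 4923.17109
m₂^(3/2) = 353.76188^(1.5) = 6653.75094
g1 = m₃ / m₂^(3/2) = 4923.17109 / 6653.75094 ≈ 0.7399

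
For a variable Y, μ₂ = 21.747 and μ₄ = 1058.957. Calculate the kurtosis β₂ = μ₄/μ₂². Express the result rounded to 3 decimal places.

2.239

μ₂² = 21.747² = 472.93201
μ₄/μ₂² = 1058.957 / 472.93201 = 2.23913
β₂ ≈ 2.239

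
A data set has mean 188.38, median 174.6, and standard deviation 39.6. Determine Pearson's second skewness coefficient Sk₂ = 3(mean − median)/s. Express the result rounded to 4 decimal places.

Sk₂ = 3(188.38 − 174.6) / 39.6 = 3 × 13.7800 / 39.6
    = 41.3400 / 39.6 ≈ 1.0439

1.0439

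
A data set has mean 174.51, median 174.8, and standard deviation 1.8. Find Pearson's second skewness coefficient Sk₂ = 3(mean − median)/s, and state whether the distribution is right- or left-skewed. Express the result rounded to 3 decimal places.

Sk₂ = 3(174.51 − 174.8) / 1.8 = 3 × -0.2900 / 1.8
    = -0.8700 / 1.8 ≈ -0.483
Sk₂ < 0 ⇒ mean < median ⇒ left-skewed (negative skew).

-0.483, left-skewed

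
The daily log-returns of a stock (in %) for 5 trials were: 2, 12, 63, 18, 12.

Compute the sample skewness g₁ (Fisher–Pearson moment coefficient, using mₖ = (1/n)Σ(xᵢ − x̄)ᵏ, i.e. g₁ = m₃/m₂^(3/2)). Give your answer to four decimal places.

1.2809

x̄ = (2 + 12 + 63 + 18 + 12) / 5 = 21.4000
deviations (xᵢ − x̄): -19.4000, -9.4000, 41.6000, -3.4000, -9.4000
Σ(xᵢ − x̄)² = 2295.2000 ⇒ m₂ = 2295.2000/5 = 459.04000
Σ(xᵢ − x̄)³ = 62989.4400 ⇒ m₃ = 62989.4400/5 = 12597.88800
m₂^(3/2) = 459.04000^(1.5) = 9835.03243
g₁ = m₃ / m₂^(3/2) = 12597.88800 / 9835.03243 ≈ 1.2809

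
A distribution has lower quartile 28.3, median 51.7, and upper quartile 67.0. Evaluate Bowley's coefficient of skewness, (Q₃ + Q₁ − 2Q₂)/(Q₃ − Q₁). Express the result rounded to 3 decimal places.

-0.209

numerator: Q₃ + Q₁ − 2Q₂ = 67.0 + 28.3 − 2×51.7 = -8.1000
denominator: Q₃ − Q₁ = 67.0 − 28.3 = 38.7000
Bowley skewness = -8.1000 / 38.7000 ≈ -0.209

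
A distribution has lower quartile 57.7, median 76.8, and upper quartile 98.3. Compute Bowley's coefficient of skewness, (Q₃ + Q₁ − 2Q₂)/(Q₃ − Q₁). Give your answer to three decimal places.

0.059

numerator: Q₃ + Q₁ − 2Q₂ = 98.3 + 57.7 − 2×76.8 = 2.4000
denominator: Q₃ − Q₁ = 98.3 − 57.7 = 40.6000
Bowley skewness = 2.4000 / 40.6000 ≈ 0.059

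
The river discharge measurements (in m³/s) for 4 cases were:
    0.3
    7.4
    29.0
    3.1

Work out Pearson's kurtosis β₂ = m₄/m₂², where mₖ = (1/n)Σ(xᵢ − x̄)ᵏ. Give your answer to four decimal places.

x̄ = 9.9500
Σ(xᵢ − x̄)² = 509.4500 ⇒ m₂ = 127.36250
Σ(xᵢ − x̄)⁴ = 142614.0280 ⇒ m₄ = 35653.50701
m₂² = 16221.20641
β₂ = m₄/m₂² = 35653.50701 / 16221.20641 ≈ 2.1980

2.1980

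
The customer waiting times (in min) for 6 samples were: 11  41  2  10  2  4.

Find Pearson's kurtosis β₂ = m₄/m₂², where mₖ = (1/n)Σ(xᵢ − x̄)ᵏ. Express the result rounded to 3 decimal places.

3.712

x̄ = 11.6667
Σ(xᵢ − x̄)² = 1109.3333 ⇒ m₂ = 184.88889
Σ(xᵢ − x̄)⁴ = 761291.1111 ⇒ m₄ = 126881.85185
m₂² = 34183.90123
β₂ = m₄/m₂² = 126881.85185 / 34183.90123 ≈ 3.712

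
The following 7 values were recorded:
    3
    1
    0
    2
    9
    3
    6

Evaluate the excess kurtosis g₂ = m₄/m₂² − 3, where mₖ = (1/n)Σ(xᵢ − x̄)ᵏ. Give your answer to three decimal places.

x̄ = 3.4286
Σ(xᵢ − x̄)² = 57.7143 ⇒ m₂ = 8.24490
Σ(xᵢ − x̄)⁴ = 1184.4548 ⇒ m₄ = 169.20783
m₂² = 67.97834
g₂ = m₄/m₂² − 3 = 2.48914 − 3 ≈ -0.511

-0.511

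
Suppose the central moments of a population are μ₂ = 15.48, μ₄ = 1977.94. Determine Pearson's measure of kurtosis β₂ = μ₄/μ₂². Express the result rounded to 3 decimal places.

8.254

μ₂² = 15.48² = 239.63040
μ₄/μ₂² = 1977.94 / 239.63040 = 8.25413
β₂ ≈ 8.254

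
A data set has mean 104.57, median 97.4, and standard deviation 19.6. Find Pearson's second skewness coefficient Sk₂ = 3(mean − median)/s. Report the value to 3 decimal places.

1.097

Sk₂ = 3(104.57 − 97.4) / 19.6 = 3 × 7.1700 / 19.6
    = 21.5100 / 19.6 ≈ 1.097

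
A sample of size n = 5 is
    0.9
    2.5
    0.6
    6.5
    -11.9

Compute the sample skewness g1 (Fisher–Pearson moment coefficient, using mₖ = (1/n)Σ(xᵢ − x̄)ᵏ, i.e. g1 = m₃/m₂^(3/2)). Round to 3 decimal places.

x̄ = (0.9 + 2.5 + 0.6 + 6.5 - 11.9) / 5 = -0.2800
deviations (xᵢ − x̄): 1.1800, 2.7800, 0.8800, 6.7800, -11.6200
Σ(xᵢ − x̄)² = 190.8880 ⇒ m₂ = 190.8880/5 = 38.17760
Σ(xᵢ − x̄)³ = -1233.5083 ⇒ m₃ = -1233.5083/5 = -246.70166
m₂^(3/2) = 38.17760^(1.5) = 235.89185
g1 = m₃ / m₂^(3/2) = -246.70166 / 235.89185 ≈ -1.046

-1.046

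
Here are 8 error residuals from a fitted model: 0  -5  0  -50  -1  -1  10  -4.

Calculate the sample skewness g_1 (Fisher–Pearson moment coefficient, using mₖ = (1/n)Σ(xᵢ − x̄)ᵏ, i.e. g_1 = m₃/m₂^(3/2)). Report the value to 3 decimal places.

x̄ = (0 - 5 + 0 - 50 - 1 - 1 + 10 - 4) / 8 = -6.3750
deviations (xᵢ − x̄): 6.3750, 1.3750, 6.3750, -43.6250, 5.3750, 5.3750, 16.3750, 2.3750
Σ(xᵢ − x̄)² = 2317.8750 ⇒ m₂ = 2317.8750/8 = 289.73438
Σ(xᵢ − x̄)³ = -77788.9688 ⇒ m₃ = -77788.9688/8 = -9723.62109
m₂^(3/2) = 289.73438^(1.5) = 4931.73845
g_1 = m₃ / m₂^(3/2) = -9723.62109 / 4931.73845 ≈ -1.972

-1.972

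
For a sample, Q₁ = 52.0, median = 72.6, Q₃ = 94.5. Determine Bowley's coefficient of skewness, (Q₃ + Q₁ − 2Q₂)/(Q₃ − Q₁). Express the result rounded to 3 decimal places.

numerator: Q₃ + Q₁ − 2Q₂ = 94.5 + 52.0 − 2×72.6 = 1.3000
denominator: Q₃ − Q₁ = 94.5 − 52.0 = 42.5000
Bowley skewness = 1.3000 / 42.5000 ≈ 0.031

0.031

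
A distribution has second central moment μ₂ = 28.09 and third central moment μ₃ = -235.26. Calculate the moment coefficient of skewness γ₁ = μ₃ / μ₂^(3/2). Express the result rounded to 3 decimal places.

-1.580

σ = √μ₂ = √28.09 = 5.30000
σ³ = μ₂^(3/2) = 148.87700
γ₁ = μ₃/σ³ = -235.26 / 148.87700 ≈ -1.580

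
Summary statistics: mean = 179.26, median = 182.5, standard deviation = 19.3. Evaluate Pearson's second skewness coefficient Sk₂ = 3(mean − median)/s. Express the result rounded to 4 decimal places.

-0.5036

Sk₂ = 3(179.26 − 182.5) / 19.3 = 3 × -3.2400 / 19.3
    = -9.7200 / 19.3 ≈ -0.5036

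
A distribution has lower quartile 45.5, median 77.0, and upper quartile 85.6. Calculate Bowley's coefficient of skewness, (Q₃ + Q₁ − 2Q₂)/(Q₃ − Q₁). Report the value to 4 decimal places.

-0.5711

numerator: Q₃ + Q₁ − 2Q₂ = 85.6 + 45.5 − 2×77.0 = -22.9000
denominator: Q₃ − Q₁ = 85.6 − 45.5 = 40.1000
Bowley skewness = -22.9000 / 40.1000 ≈ -0.5711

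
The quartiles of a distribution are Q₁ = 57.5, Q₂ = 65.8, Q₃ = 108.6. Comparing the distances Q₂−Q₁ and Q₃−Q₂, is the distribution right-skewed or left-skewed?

right-skewed

Q₂ − Q₁ = 8.3;  Q₃ − Q₂ = 42.8
Q₃ − Q₂ > Q₂ − Q₁ ⇒ the upper half is more spread out ⇒ right-skewed.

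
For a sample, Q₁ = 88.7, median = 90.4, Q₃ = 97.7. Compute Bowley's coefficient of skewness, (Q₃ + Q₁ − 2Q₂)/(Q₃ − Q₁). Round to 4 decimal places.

numerator: Q₃ + Q₁ − 2Q₂ = 97.7 + 88.7 − 2×90.4 = 5.6000
denominator: Q₃ − Q₁ = 97.7 − 88.7 = 9.0000
Bowley skewness = 5.6000 / 9.0000 ≈ 0.6222

0.6222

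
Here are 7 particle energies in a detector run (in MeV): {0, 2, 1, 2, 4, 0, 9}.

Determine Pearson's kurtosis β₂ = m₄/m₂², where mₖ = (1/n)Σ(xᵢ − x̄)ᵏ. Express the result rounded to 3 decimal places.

x̄ = 2.5714
Σ(xᵢ − x̄)² = 59.7143 ⇒ m₂ = 8.53061
Σ(xᵢ − x̄)⁴ = 1805.8017 ⇒ m₄ = 257.97168
m₂² = 72.77135
β₂ = m₄/m₂² = 257.97168 / 72.77135 ≈ 3.545

3.545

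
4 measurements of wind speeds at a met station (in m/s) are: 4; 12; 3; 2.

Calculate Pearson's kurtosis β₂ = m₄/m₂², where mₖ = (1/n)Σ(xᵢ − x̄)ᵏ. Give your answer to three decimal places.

2.251

x̄ = 5.2500
Σ(xᵢ − x̄)² = 62.7500 ⇒ m₂ = 15.68750
Σ(xᵢ − x̄)⁴ = 2215.5781 ⇒ m₄ = 553.89453
m₂² = 246.09766
β₂ = m₄/m₂² = 553.89453 / 246.09766 ≈ 2.251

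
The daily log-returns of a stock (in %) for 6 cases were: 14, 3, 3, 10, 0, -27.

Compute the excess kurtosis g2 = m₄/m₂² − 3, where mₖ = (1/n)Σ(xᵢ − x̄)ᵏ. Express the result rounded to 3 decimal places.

x̄ = 0.5000
Σ(xᵢ − x̄)² = 1041.5000 ⇒ m₂ = 173.58333
Σ(xᵢ − x̄)⁴ = 613352.3750 ⇒ m₄ = 102225.39583
m₂² = 30131.17361
g2 = m₄/m₂² − 3 = 3.39268 − 3 ≈ 0.393

0.393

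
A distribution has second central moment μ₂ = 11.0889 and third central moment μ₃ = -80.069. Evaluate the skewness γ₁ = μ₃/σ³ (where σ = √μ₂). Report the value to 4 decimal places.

σ = √μ₂ = √11.0889 = 3.33000
σ³ = μ₂^(3/2) = 36.92604
γ₁ = μ₃/σ³ = -80.069 / 36.92604 ≈ -2.1684

-2.1684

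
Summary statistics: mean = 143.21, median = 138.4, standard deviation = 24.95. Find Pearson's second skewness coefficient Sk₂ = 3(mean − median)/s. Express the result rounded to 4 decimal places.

0.5784

Sk₂ = 3(143.21 − 138.4) / 24.95 = 3 × 4.8100 / 24.95
    = 14.4300 / 24.95 ≈ 0.5784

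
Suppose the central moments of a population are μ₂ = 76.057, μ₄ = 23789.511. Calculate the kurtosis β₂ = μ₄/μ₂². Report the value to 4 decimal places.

4.1125

μ₂² = 76.057² = 5784.66725
μ₄/μ₂² = 23789.511 / 5784.66725 = 4.11251
β₂ ≈ 4.1125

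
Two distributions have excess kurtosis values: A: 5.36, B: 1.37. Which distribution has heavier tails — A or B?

A

Higher excess kurtosis ⇒ heavier tails relative to the normal distribution.
5.36 vs 1.37: the larger is 5.36, so A has heavier tails.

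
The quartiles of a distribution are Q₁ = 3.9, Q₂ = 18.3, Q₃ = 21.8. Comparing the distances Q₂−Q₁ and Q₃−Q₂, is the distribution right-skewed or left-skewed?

left-skewed

Q₂ − Q₁ = 14.4;  Q₃ − Q₂ = 3.5
Q₂ − Q₁ > Q₃ − Q₂ ⇒ the lower half is more spread out ⇒ left-skewed.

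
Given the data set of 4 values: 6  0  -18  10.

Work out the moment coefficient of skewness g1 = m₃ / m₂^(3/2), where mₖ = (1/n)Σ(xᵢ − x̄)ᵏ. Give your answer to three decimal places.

-0.799

x̄ = (6 + 0 - 18 + 10) / 4 = -0.5000
deviations (xᵢ − x̄): 6.5000, 0.5000, -17.5000, 10.5000
Σ(xᵢ − x̄)² = 459.0000 ⇒ m₂ = 459.0000/4 = 114.75000
Σ(xᵢ − x̄)³ = -3927.0000 ⇒ m₃ = -3927.0000/4 = -981.75000
m₂^(3/2) = 114.75000^(1.5) = 1229.21837
g1 = m₃ / m₂^(3/2) = -981.75000 / 1229.21837 ≈ -0.799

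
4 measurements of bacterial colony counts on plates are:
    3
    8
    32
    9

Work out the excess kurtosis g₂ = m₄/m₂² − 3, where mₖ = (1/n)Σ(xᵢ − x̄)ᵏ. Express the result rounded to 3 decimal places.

x̄ = 13.0000
Σ(xᵢ − x̄)² = 502.0000 ⇒ m₂ = 125.50000
Σ(xᵢ − x̄)⁴ = 141202.0000 ⇒ m₄ = 35300.50000
m₂² = 15750.25000
g₂ = m₄/m₂² − 3 = 2.24127 − 3 ≈ -0.759

-0.759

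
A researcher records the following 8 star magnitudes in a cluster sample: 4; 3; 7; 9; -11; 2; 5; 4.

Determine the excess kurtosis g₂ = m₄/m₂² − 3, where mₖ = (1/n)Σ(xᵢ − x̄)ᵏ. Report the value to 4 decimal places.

x̄ = 2.8750
Σ(xᵢ − x̄)² = 254.8750 ⇒ m₂ = 31.85938
Σ(xᵢ − x̄)⁴ = 38783.4004 ⇒ m₄ = 4847.92505
m₂² = 1015.01978
g₂ = m₄/m₂² − 3 = 4.77619 − 3 ≈ 1.7762

1.7762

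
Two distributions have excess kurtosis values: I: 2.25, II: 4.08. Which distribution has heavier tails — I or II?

II

Higher excess kurtosis ⇒ heavier tails relative to the normal distribution.
2.25 vs 4.08: the larger is 4.08, so II has heavier tails.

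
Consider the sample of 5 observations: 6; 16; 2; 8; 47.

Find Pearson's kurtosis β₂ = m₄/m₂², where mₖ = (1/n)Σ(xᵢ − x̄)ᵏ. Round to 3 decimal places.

2.857

x̄ = 15.8000
Σ(xᵢ − x̄)² = 1320.8000 ⇒ m₂ = 264.16000
Σ(xᵢ − x̄)⁴ = 996778.0160 ⇒ m₄ = 199355.60320
m₂² = 69780.50560
β₂ = m₄/m₂² = 199355.60320 / 69780.50560 ≈ 2.857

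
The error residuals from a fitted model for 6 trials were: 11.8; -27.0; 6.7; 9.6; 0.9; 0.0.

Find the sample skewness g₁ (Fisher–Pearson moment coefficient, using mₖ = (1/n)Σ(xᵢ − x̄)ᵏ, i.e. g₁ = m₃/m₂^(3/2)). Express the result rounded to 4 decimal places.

-1.3722

x̄ = (11.8 - 27.0 + 6.7 + 9.6 + 0.9 + 0.0) / 6 = 0.3333
deviations (xᵢ − x̄): 11.4667, -27.3333, 6.3667, 9.2667, 0.5667, -0.3333
Σ(xᵢ − x̄)² = 1005.4333 ⇒ m₂ = 1005.4333/6 = 167.57222
Σ(xᵢ − x̄)³ = -17859.3956 ⇒ m₃ = -17859.3956/6 = -2976.56593
m₂^(3/2) = 167.57222^(1.5) = 2169.21722
g₁ = m₃ / m₂^(3/2) = -2976.56593 / 2169.21722 ≈ -1.3722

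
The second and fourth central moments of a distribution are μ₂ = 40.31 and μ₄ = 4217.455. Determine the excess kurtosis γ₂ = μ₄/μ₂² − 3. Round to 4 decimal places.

μ₂² = 40.31² = 1624.89610
μ₄/μ₂² = 4217.455 / 1624.89610 = 2.59552
γ₂ = 2.59552 − 3 ≈ -0.4045

-0.4045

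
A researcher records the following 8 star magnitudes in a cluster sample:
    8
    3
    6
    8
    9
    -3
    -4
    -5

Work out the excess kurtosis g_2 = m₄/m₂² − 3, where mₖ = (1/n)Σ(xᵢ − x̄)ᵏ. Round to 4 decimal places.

x̄ = 2.7500
Σ(xᵢ − x̄)² = 243.5000 ⇒ m₂ = 30.43750
Σ(xᵢ − x̄)⁴ = 9933.4063 ⇒ m₄ = 1241.67578
m₂² = 926.44141
g_2 = m₄/m₂² − 3 = 1.34026 − 3 ≈ -1.6597

-1.6597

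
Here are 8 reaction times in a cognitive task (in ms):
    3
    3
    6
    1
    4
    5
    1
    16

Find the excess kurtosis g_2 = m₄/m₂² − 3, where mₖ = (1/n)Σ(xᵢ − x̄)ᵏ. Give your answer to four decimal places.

x̄ = 4.8750
Σ(xᵢ − x̄)² = 162.8750 ⇒ m₂ = 20.35938
Σ(xᵢ − x̄)⁴ = 15795.7754 ⇒ m₄ = 1974.47192
m₂² = 414.50415
g_2 = m₄/m₂² − 3 = 4.76346 − 3 ≈ 1.7635

1.7635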